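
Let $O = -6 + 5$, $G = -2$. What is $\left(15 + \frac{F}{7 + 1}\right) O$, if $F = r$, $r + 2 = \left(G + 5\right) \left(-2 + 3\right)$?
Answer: $- \frac{121}{8} \approx -15.125$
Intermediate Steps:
$r = 1$ ($r = -2 + \left(-2 + 5\right) \left(-2 + 3\right) = -2 + 3 \cdot 1 = -2 + 3 = 1$)
$O = -1$
$F = 1$
$\left(15 + \frac{F}{7 + 1}\right) O = \left(15 + 1 \frac{1}{7 + 1}\right) \left(-1\right) = \left(15 + 1 \cdot \frac{1}{8}\right) \left(-1\right) = \left(15 + \frac{1}{8}\right) \left(-1\right) = \frac{121}{8} \left(-1\right) = - \frac{121}{8}$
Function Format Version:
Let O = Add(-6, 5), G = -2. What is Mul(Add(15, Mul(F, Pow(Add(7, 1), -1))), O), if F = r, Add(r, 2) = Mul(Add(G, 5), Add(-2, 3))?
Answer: Rational(-121, 8) ≈ -15.125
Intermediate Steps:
r = 1 (r = Add(-2, Mul(Add(-2, 5), Add(-2, 3))) = Add(-2, Mul(3, 1)) = Add(-2, 3) = 1)
O = -1
F = 1
Mul(Add(15, Mul(F, Pow(Add(7, 1), -1))), O) = Mul(Add(15, Mul(1, Pow(Add(7, 1), -1))), -1) = Mul(Add(15, Mul(1, Pow(8, -1))), -1) = Mul(Add(15, Mul(1, Rational(1, 8))), -1) = Mul(Add(15, Rational(1, 8)), -1) = Mul(Rational(121, 8), -1) = Rational(-121, 8)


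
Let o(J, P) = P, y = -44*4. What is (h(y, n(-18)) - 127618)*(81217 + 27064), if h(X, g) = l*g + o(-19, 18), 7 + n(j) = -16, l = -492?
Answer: -12591347804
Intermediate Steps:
y = -176
n(j) = -23 (n(j) = -7 - 16 = -23)
h(X, g) = 18 - 492*g (h(X, g) = -492*g + 18 = 18 - 492*g)
(h(y, n(-18)) - 127618)*(81217 + 27064) = ((18 - 492*(-23)) - 127618)*(81217 + 27064) = ((18 + 11316) - 127618)*108281 = (11334 - 127618)*108281 = -116284*108281 = -12591347804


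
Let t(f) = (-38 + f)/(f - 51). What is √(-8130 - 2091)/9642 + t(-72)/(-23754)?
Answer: -55/1460871 + I*√10221/9642 ≈ -3.7649e-5 + 0.010485*I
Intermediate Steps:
t(f) = (-38 + f)/(-51 + f)
√(-8130 - 2091)/9642 + t(-72)/(-23754) = √(-8130 - 2091)/9642 + ((-38 - 72)/(-51 - 72))/(-23754) = √(-10221)*(1/9642) + (-110/(-123))*(-1/23754) = (I*√10221)*(1/9642) - 1/123*(-110)*(-1/23754) = I*√10221/9642 + (110/123)*(-1/23754) = I*√10221/9642 - 55/1460871 = -55/1460871 + I*√10221/9642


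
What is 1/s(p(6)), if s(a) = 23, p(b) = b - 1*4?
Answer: 1/23 ≈ 0.043478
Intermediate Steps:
p(b) = -4 + b (p(b) = b - 4 = -4 + b)
1/s(p(6)) = 1/23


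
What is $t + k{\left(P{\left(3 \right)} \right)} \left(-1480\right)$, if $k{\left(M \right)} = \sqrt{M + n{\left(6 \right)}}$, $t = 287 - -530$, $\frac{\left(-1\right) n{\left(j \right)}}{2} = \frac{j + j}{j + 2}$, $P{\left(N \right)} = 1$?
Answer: $817 - 1480 i \sqrt{2} \approx 817.0 - 2093.0 i$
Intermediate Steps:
$n{\left(j \right)} = - \frac{4 j}{2 + j}$ ($n{\left(j \right)} = - 2 \frac{j + j}{j + 2} = - 2 \frac{2 j}{2 + j} = - \frac{4 j}{2 + j}$)
$t = 817$ ($t = 287 + 530 = 817$)
$k{\left(M \right)} = \sqrt{-3 + M}$ ($k{\left(M \right)} = \sqrt{M - \frac{24}{2 + 6}} = \sqrt{M - \frac{24}{8}} = \sqrt{M - 24 \cdot \frac{1}{8}} = \sqrt{M - 3} = \sqrt{-3 + M}$)
$t + k{\left(P{\left(3 \right)} \right)} \left(-1480\right) = 817 + \sqrt{-3 + 1} \left(-1480\right) = 817 + \sqrt{-2} \left(-1480\right) = 817 + i \sqrt{2} \left(-1480\right) = 817 - 1480 i \sqrt{2}$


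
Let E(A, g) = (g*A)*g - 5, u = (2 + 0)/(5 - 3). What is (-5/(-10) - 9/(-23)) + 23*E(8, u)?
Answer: 3215/46 ≈ 69.891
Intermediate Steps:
u = 1 (u = 2/2 = 2*(1/2) = 1)
E(A, g) = -5 + A*g**2 (E(A, g) = (A*g)*g - 5 = A*g**2 - 5 = -5 + A*g**2)
(-5/(-10) - 9/(-23)) + 23*E(8, u) = (-5/(-10) - 9/(-23)) + 23*(-5 + 8*1**2) = (-5*(-1/10) - 9*(-1/23)) + 23*(-5 + 8*1) = (1/2 + 9/23) + 23*(-5 + 8) = 41/46 + 23*3 = 41/46 + 69 = 3215/46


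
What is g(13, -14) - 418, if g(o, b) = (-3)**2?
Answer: -409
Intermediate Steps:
g(o, b) = 9
g(13, -14) - 418 = 9 - 418 = -409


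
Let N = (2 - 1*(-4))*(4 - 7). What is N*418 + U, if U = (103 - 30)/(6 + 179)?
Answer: -1391867/185 ≈ -7523.6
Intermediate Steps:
N = -18 (N = (2 + 4)*(-3) = 6*(-3) = -18)
U = 73/185 ≈ 0.39459
N*418 + U = -18*418 + 73/185 = -7524 + 73/185 = -1391867/185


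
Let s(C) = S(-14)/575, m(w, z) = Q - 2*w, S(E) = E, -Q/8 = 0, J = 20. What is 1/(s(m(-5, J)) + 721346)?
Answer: 575/414773936 ≈ 1.3863e-6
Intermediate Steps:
Q = 0 (Q = -8*0 = 0)
m(w, z) = -2*w (m(w, z) = 0 - 2*w = -2*w)
s(C) = -14/575
1/(s(m(-5, J)) + 721346) = 1/(-14/575 + 721346) = 1/(414773936/575) = 575/414773936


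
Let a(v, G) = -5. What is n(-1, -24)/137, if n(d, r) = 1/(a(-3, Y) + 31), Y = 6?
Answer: 1/3562 ≈ 0.00028074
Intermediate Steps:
n(d, r) = 1/26 (n(d, r) = 1/(-5 + 31) = 1/26)
n(-1, -24)/137 = (1/26)/137 = (1/26)*(1/137) = 1/3562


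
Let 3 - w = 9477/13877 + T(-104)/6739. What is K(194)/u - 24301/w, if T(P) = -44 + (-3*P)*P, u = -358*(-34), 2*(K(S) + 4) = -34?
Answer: -13830801813899803/4062875386940 ≈ -3404.2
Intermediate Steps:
K(S) = -21 (K(S) = -4 + (½)*(-34) = -4 - 17 = -21)
u = 12172
T(P) = -44 - 3*P²
w = 667577290/93517103 (w = 3 - (9477/13877 + (-44 - 3*(-104)²)/6739) = 3 - (9477*(1/13877) + (-44 - 3*10816)*(1/6739)) = 3 - (9477/13877 + (-44 - 32448)*(1/6739)) = 3 - (9477/13877 - 32492*1/6739) = 3 - (9477/13877 - 32492/6739) = 3 - 1*(-387025981/93517103) = 3 + 387025981/93517103 = 667577290/93517103 ≈ 7.1386)
K(194)/u - 24301/w = -21/12172 - 24301/667577290/93517103 = -21*1/12172 - 24301*93517103/667577290 = -21/12172 - 2272559120003/667577290 = -13830801813899803/4062875386940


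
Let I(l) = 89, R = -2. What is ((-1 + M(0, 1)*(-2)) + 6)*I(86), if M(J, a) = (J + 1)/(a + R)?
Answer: 623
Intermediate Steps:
M(J, a) = (1 + J)/(-2 + a) (M(J, a) = (J + 1)/(a - 2) = (1 + J)/(-2 + a))
((-1 + M(0, 1)*(-2)) + 6)*I(86) = ((-1 + ((1 + 0)/(-2 + 1))*(-2)) + 6)*89 = ((-1 + (1/(-1))*(-2)) + 6)*89 = ((-1 - 1*1*(-2)) + 6)*89 = ((-1 - 1*(-2)) + 6)*89 = ((-1 + 2) + 6)*89 = (1 + 6)*89 = 7*89 = 623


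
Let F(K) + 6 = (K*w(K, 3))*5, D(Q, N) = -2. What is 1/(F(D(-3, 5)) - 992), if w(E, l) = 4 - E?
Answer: -1/1058 ≈ -0.00094518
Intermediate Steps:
F(K) = -6 + 5*K*(4 - K) (F(K) = -6 + (K*(4 - K))*5 = -6 + 5*K*(4 - K))
1/(F(D(-3, 5)) - 992) = 1/((-6 - 5*(-2)*(-4 - 2)) - 992) = 1/((-6 - 5*(-2)*(-6)) - 992) = 1/((-6 - 60) - 992) = 1/(-66 - 992) = 1/(-1058) = -1/1058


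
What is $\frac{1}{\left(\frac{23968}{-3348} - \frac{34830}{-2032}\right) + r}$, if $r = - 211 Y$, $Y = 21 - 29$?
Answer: $\frac{850392}{1443950179} \approx 0.00058893$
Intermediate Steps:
$Y = -8$ ($Y = 21 - 29 = -8$)
$r = 1688$ ($r = \left(-211\right) \left(-8\right) = 1688$)
$\frac{1}{\left(\frac{23968}{-3348} - \frac{34830}{-2032}\right) + r} = \frac{1}{\left(\frac{23968}{-3348} - \frac{34830}{-2032}\right) + 1688} = \frac{1}{\left(23968 \left(- \frac{1}{3348}\right) - - \frac{17415}{1016}\right) + 1688} = \frac{1}{\left(- \frac{5992}{837} + \frac{17415}{1016}\right) + 1688} = \frac{1}{\frac{8488483}{850392} + 1688} = \frac{1}{\frac{1443950179}{850392}} = \frac{850392}{1443950179}$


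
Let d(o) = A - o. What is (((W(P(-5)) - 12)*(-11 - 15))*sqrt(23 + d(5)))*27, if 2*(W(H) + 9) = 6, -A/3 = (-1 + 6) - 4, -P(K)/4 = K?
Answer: 12636*sqrt(15) ≈ 48939.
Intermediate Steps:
P(K) = -4*K
A = -3 (A = -3*((-1 + 6) - 4) = -3*(5 - 4) = -3*1 = -3)
d(o) = -3 - o
W(H) = -6 (W(H) = -9 + (1/2)*6 = -9 + 3 = -6)
(((W(P(-5)) - 12)*(-11 - 15))*sqrt(23 + d(5)))*27 = (((-6 - 12)*(-11 - 15))*sqrt(23 + (-3 - 1*5)))*27 = ((-18*(-26))*sqrt(23 + (-3 - 5)))*27 = (468*sqrt(23 - 8))*27 = (468*sqrt(15))*27 = 12636*sqrt(15)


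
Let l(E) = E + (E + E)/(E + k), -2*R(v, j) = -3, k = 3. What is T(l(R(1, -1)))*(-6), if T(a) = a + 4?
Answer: -37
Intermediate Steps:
R(v, j) = 3/2 (R(v, j) = -½*(-3) = 3/2)
l(E) = E + 2*E/(3 + E) (l(E) = E + (E + E)/(E + 3) = E + (2*E)/(3 + E) = E + 2*E/(3 + E))
T(a) = 4 + a
T(l(R(1, -1)))*(-6) = (4 + 3*(5 + 3/2)/(2*(3 + 3/2)))*(-6) = (4 + (3/2)*(13/2)/(9/2))*(-6) = (4 + (3/2)*(2/9)*(13/2))*(-6) = (4 + 13/6)*(-6) = (37/6)*(-6) = -37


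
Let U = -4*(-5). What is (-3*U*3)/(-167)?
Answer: 180/167 ≈ 1.0778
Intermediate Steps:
U = 20
(-3*U*3)/(-167) = (-3*20*3)/(-167) = -60*3*(-1/167) = -180*(-1/167) = 180/167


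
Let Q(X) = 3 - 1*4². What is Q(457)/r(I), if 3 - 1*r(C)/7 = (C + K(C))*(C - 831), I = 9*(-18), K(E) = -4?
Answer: 13/1153845 ≈ 1.1267e-5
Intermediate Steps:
Q(X) = -13 (Q(X) = 3 - 1*16 = 3 - 16 = -13)
I = -162
r(C) = 21 - 7*(-831 + C)*(-4 + C) (r(C) = 21 - 7*(C - 4)*(C - 831) = 21 - 7*(-4 + C)*(-831 + C) = 21 - 7*(-831 + C)*(-4 + C))
Q(457)/r(I) = -13/(-23247 - 7*(-162)² + 5845*(-162)) = -13/(-23247 - 7*26244 - 946890) = -13/(-23247 - 183708 - 946890) = -13/(-1153845) = -13*(-1/1153845) = 13/1153845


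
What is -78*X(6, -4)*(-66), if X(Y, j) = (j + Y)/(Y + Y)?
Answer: 858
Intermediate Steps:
X(Y, j) = (Y + j)/(2*Y) (X(Y, j) = (Y + j)/((2*Y)) = (Y + j)*(1/(2*Y)) = (Y + j)/(2*Y))
-78*X(6, -4)*(-66) = -39*(6 - 4)/6*(-66) = -39*2/6*(-66) = -78*⅙*(-66) = -13*(-66) = 858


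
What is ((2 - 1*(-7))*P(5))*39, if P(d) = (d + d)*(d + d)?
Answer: 35100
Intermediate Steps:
P(d) = 4*d² (P(d) = (2*d)*(2*d) = 4*d²)
((2 - 1*(-7))*P(5))*39 = ((2 - 1*(-7))*(4*5²))*39 = ((2 + 7)*(4*25))*39 = (9*100)*39 = 900*39 = 35100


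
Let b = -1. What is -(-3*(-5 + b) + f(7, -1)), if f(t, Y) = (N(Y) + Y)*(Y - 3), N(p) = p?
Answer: -26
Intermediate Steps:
f(t, Y) = 2*Y*(-3 + Y) (f(t, Y) = (Y + Y)*(Y - 3) = (2*Y)*(-3 + Y) = 2*Y*(-3 + Y))
-(-3*(-5 + b) + f(7, -1)) = -(-3*(-5 - 1) + 2*(-1)*(-3 - 1)) = -(-3*(-6) + 2*(-1)*(-4)) = -(18 + 8) = -1*26 = -26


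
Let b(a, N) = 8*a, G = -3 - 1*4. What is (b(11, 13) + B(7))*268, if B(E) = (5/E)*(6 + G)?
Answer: 163748/7 ≈ 23393.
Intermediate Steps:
G = -7 (G = -3 - 4 = -7)
B(E) = -5/E (B(E) = (5/E)*(6 - 7) = (5/E)*(-1) = -5/E)
(b(11, 13) + B(7))*268 = (8*11 - 5/7)*268 = (88 - 5*⅐)*268 = (88 - 5/7)*268 = (611/7)*268 = 163748/7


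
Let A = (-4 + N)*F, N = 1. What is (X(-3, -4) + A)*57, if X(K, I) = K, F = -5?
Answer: 684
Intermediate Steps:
A = 15 (A = (-4 + 1)*(-5) = -3*(-5) = 15)
(X(-3, -4) + A)*57 = (-3 + 15)*57 = 12*57 = 684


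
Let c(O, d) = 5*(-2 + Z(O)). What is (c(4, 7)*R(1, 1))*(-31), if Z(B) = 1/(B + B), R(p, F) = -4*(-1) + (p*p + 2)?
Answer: 16275/8 ≈ 2034.4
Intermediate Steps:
R(p, F) = 6 + p**2 (R(p, F) = 4 + (p**2 + 2) = 4 + (2 + p**2) = 6 + p**2)
Z(B) = 1/(2*B)
c(O, d) = -10 + 5/(2*O) (c(O, d) = 5*(-2 + 1/(2*O)) = -10 + 5/(2*O))
(c(4, 7)*R(1, 1))*(-31) = ((-10 + (5/2)/4)*(6 + 1**2))*(-31) = ((-10 + (5/2)*(1/4))*(6 + 1))*(-31) = ((-10 + 5/8)*7)*(-31) = -75/8*7*(-31) = -525/8*(-31) = 16275/8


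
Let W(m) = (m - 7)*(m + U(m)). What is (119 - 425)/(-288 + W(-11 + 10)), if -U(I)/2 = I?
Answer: 153/148 ≈ 1.0338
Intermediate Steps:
U(I) = -2*I
W(m) = -m*(-7 + m) (W(m) = (m - 7)*(m - 2*m) = (-7 + m)*(-m) = -m*(-7 + m))
(119 - 425)/(-288 + W(-11 + 10)) = (119 - 425)/(-288 + (-11 + 10)*(7 - (-11 + 10))) = -306/(-288 - (7 - 1*(-1))) = -306/(-288 - (7 + 1)) = -306/(-288 - 1*8) = -306/(-288 - 8) = -306/(-296) = -306*(-1/296) = 153/148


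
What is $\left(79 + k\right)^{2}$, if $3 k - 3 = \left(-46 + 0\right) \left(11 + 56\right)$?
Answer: $\frac{8076964}{9} \approx 8.9744 \cdot 10^{5}$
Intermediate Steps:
$k = - \frac{3079}{3}$ ($k = 1 + \frac{\left(-46 + 0\right) \left(11 + 56\right)}{3} = 1 + \frac{\left(-46\right) 67}{3} = 1 + \frac{1}{3} \left(-3082\right) = 1 - \frac{3082}{3} = - \frac{3079}{3} \approx -1026.3$)
$\left(79 + k\right)^{2} = \left(79 - \frac{3079}{3}\right)^{2} = \left(- \frac{2842}{3}\right)^{2} = \frac{8076964}{9}$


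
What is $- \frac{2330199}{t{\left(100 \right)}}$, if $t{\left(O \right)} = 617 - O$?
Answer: $- \frac{2330199}{517} \approx -4507.2$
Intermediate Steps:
$- \frac{2330199}{t{\left(100 \right)}} = - \frac{2330199}{617 - 100} = - \frac{2330199}{517}$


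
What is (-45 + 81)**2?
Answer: 1296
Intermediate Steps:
(-45 + 81)**2 = 36**2 = 1296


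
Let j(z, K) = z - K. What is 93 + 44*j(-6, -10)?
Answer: 269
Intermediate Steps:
93 + 44*j(-6, -10) = 93 + 44*(-6 - 1*(-10)) = 93 + 44*(-6 + 10) = 93 + 44*4 = 93 + 176 = 269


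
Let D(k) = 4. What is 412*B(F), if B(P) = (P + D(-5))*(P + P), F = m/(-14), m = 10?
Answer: -94760/49 ≈ -1933.9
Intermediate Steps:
F = -5/7 (F = 10/(-14) = 10*(-1/14) = -5/7 ≈ -0.71429)
B(P) = 2*P*(4 + P) (B(P) = (P + 4)*(P + P) = (4 + P)*(2*P) = 2*P*(4 + P))
412*B(F) = 412*(2*(-5/7)*(4 - 5/7)) = 412*(2*(-5/7)*(23/7)) = 412*(-230/49) = -94760/49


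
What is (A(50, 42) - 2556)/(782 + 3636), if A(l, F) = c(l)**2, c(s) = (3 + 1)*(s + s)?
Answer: 78722/2209 ≈ 35.637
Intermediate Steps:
c(s) = 8*s (c(s) = 4*(2*s) = 8*s)
A(l, F) = 64*l**2 (A(l, F) = (8*l)**2 = 64*l**2)
(A(50, 42) - 2556)/(782 + 3636) = (64*50**2 - 2556)/(782 + 3636) = (64*2500 - 2556)/4418 = (160000 - 2556)*(1/4418) = 157444*(1/4418) = 78722/2209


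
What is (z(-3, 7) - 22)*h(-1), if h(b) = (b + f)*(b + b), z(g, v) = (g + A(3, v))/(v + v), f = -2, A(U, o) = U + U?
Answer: -915/7 ≈ -130.71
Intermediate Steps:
A(U, o) = 2*U
z(g, v) = (6 + g)/(2*v) (z(g, v) = (g + 2*3)/(v + v) = (g + 6)/((2*v)) = (6 + g)*(1/(2*v)) = (6 + g)/(2*v))
h(b) = 2*b*(-2 + b) (h(b) = (b - 2)*(b + b) = (-2 + b)*(2*b) = 2*b*(-2 + b))
(z(-3, 7) - 22)*h(-1) = ((½)*(6 - 3)/7 - 22)*(2*(-1)*(-2 - 1)) = ((½)*(⅐)*3 - 22)*(2*(-1)*(-3)) = (3/14 - 22)*6 = -305/14*6 = -915/7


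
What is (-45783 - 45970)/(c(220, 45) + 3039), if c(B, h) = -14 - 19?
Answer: -91753/3006 ≈ -30.523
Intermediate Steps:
c(B, h) = -33
(-45783 - 45970)/(c(220, 45) + 3039) = (-45783 - 45970)/(-33 + 3039) = -91753/3006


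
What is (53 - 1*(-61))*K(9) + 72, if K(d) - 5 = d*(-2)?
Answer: -1410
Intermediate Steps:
K(d) = 5 - 2*d (K(d) = 5 + d*(-2) = 5 - 2*d)
(53 - 1*(-61))*K(9) + 72 = (53 - 1*(-61))*(5 - 2*9) + 72 = (53 + 61)*(5 - 18) + 72 = 114*(-13) + 72 = -1482 + 72 = -1410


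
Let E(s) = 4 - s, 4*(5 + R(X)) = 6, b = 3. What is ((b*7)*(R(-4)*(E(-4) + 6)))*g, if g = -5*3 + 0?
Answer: 15435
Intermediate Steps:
R(X) = -7/2 (R(X) = -5 + (¼)*6 = -5 + 3/2 = -7/2)
g = -15 (g = -15 + 0 = -15)
((b*7)*(R(-4)*(E(-4) + 6)))*g = ((3*7)*(-7*((4 - 1*(-4)) + 6)/2))*(-15) = (21*(-7*((4 + 4) + 6)/2))*(-15) = (21*(-7*(8 + 6)/2))*(-15) = (21*(-7/2*14))*(-15) = (21*(-49))*(-15) = -1029*(-15) = 15435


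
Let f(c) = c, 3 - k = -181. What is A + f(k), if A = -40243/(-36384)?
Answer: 6734899/36384 ≈ 185.11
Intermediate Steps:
k = 184 (k = 3 - 1*(-181) = 3 + 181 = 184)
A = 40243/36384 (A = -40243*(-1/36384) = 40243/36384 ≈ 1.1061)
A + f(k) = 40243/36384 + 184 = 6734899/36384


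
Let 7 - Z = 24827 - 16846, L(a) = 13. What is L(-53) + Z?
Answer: -7961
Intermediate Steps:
Z = -7974 (Z = 7 - (24827 - 16846) = 7 - 1*7981 = 7 - 7981 = -7974)
L(-53) + Z = 13 - 7974 = -7961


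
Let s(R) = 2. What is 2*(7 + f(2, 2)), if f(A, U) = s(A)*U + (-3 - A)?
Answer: 12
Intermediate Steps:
f(A, U) = -3 - A + 2*U (f(A, U) = 2*U + (-3 - A) = -3 - A + 2*U)
2*(7 + f(2, 2)) = 2*(7 + (-3 - 1*2 + 2*2)) = 2*(7 + (-3 - 2 + 4)) = 2*(7 - 1) = 2*6 = 12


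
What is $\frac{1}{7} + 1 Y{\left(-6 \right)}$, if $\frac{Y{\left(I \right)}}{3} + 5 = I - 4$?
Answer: $- \frac{314}{7} \approx -44.857$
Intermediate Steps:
$Y{\left(I \right)} = -27 + 3 I$ ($Y{\left(I \right)} = -15 + 3 \left(I - 4\right) = -15 + 3 \left(-4 + I\right) = -15 + \left(-12 + 3 I\right) = -27 + 3 I$)
$\frac{1}{7} + 1 Y{\left(-6 \right)} = \frac{1}{7} + 1 \left(-27 + 3 \left(-6\right)\right) = \frac{1}{7} + 1 \left(-27 - 18\right) = \frac{1}{7} + 1 \left(-45\right) = \frac{1}{7} - 45 = - \frac{314}{7}$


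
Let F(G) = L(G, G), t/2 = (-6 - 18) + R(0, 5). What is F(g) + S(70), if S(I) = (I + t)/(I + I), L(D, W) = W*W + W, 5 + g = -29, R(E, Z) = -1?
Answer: 7855/7 ≈ 1122.1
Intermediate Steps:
g = -34 (g = -5 - 29 = -34)
L(D, W) = W + W² (L(D, W) = W² + W = W + W²)
t = -50 (t = 2*((-6 - 18) - 1) = 2*(-24 - 1) = 2*(-25) = -50)
F(G) = G*(1 + G)
S(I) = (-50 + I)/(2*I) (S(I) = (I - 50)/(I + I) = (-50 + I)/((2*I)) = (-50 + I)*(1/(2*I)) = (-50 + I)/(2*I))
F(g) + S(70) = -34*(1 - 34) + (½)*(-50 + 70)/70 = -34*(-33) + (½)*(1/70)*20 = 1122 + ⅐ = 7855/7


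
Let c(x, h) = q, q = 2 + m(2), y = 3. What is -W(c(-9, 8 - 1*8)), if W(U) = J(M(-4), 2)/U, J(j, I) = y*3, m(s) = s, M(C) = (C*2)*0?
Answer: -9/4 ≈ -2.2500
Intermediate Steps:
M(C) = 0 (M(C) = (2*C)*0 = 0)
J(j, I) = 9 (J(j, I) = 3*3 = 9)
q = 4 (q = 2 + 2 = 4)
c(x, h) = 4
W(U) = 9/U
-W(c(-9, 8 - 1*8)) = -9/4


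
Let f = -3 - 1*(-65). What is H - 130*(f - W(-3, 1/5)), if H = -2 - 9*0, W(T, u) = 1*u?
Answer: -8036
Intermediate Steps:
W(T, u) = u
f = 62 (f = -3 + 65 = 62)
H = -2 (H = -2 + 0 = -2)
H - 130*(f - W(-3, 1/5)) = -2 - 130*(62 - 1/5) = -2 - 130*(62 - 1*⅕) = -2 - 130*(62 - ⅕) = -2 - 130*309/5 = -2 - 8034 = -8036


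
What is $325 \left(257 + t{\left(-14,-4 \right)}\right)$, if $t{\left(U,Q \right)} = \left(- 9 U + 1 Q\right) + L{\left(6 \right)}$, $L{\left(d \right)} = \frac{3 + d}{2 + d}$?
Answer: $\frac{988325}{8} \approx 1.2354 \cdot 10^{5}$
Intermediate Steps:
$L{\left(d \right)} = \frac{3 + d}{2 + d}$
$t{\left(U,Q \right)} = \frac{9}{8} + Q - 9 U$ ($t{\left(U,Q \right)} = \left(- 9 U + 1 Q\right) + \frac{3 + 6}{2 + 6} = \left(- 9 U + Q\right) + \frac{1}{8} \cdot 9 = \left(Q - 9 U\right) + \frac{1}{8} \cdot 9 = \left(Q - 9 U\right) + \frac{9}{8} = \frac{9}{8} + Q - 9 U$)
$325 \left(257 + t{\left(-14,-4 \right)}\right) = 325 \left(257 - - \frac{985}{8}\right) = 325 \left(257 + \left(\frac{9}{8} - 4 + 126\right)\right) = 325 \left(257 + \frac{985}{8}\right) = 325 \cdot \frac{3041}{8} = \frac{988325}{8}$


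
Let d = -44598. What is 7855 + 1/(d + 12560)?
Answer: 251658489/32038 ≈ 7855.0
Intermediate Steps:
7855 + 1/(d + 12560) = 7855 + 1/(-44598 + 12560) = 7855 + 1/(-32038) = 7855 - 1/32038 = 251658489/32038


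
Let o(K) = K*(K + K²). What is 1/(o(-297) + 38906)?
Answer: -1/26070958 ≈ -3.8357e-8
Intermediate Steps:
1/(o(-297) + 38906) = 1/((-297)²*(1 - 297) + 38906) = 1/(88209*(-296) + 38906) = 1/(-26109864 + 38906) = 1/(-26070958) = -1/26070958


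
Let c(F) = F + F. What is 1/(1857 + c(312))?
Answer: 1/2481 ≈ 0.00040306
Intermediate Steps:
c(F) = 2*F
1/(1857 + c(312)) = 1/(1857 + 2*312) = 1/(1857 + 624) = 1/2481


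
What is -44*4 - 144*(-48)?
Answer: 6736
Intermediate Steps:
-44*4 - 144*(-48) = -176 + 6912 = 6736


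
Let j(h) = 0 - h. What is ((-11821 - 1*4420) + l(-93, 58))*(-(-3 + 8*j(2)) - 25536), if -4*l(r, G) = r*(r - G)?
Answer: 2016021619/4 ≈ 5.0401e+8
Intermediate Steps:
l(r, G) = -r*(r - G)/4
j(h) = -h
((-11821 - 1*4420) + l(-93, 58))*(-(-3 + 8*j(2)) - 25536) = ((-11821 - 1*4420) + (¼)*(-93)*(58 - 1*(-93)))*(-(-3 + 8*(-1*2)) - 25536) = ((-11821 - 4420) + (¼)*(-93)*(58 + 93))*(-(-3 + 8*(-2)) - 25536) = (-16241 + (¼)*(-93)*151)*(-(-3 - 16) - 25536) = (-16241 - 14043/4)*(-1*(-19) - 25536) = -79007*(19 - 25536)/4 = -79007/4*(-25517) = 2016021619/4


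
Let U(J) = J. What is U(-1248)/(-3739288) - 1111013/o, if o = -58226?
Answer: 74186968657/3887924698 ≈ 19.081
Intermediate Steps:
U(-1248)/(-3739288) - 1111013/o = -1248/(-3739288) - 1111013/(-58226) = -1248*(-1/3739288) - 1111013*(-1/58226) = 156/467411 + 1111013/58226 = 74186968657/3887924698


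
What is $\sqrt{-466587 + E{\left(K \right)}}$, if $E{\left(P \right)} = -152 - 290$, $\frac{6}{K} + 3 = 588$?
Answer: $i \sqrt{467029} \approx 683.4 i$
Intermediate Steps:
$K = \frac{2}{195}$ ($K = \frac{6}{-3 + 588} = \frac{6}{585} = 6 \cdot \frac{1}{585} = \frac{2}{195} \approx 0.010256$)
$E{\left(P \right)} = -442$ ($E{\left(P \right)} = -152 - 290 = -442$)
$\sqrt{-466587 + E{\left(K \right)}} = \sqrt{-466587 - 442} = \sqrt{-467029} = i \sqrt{467029}$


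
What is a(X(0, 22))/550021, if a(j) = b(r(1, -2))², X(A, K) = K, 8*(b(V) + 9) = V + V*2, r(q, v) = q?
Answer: 4761/35201344 ≈ 0.00013525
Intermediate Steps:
b(V) = -9 + 3*V/8 (b(V) = -9 + (V + V*2)/8 = -9 + (V + 2*V)/8 = -9 + (3*V)/8 = -9 + 3*V/8)
a(j) = 4761/64 (a(j) = (-9 + (3/8)*1)² = (-9 + 3/8)² = (-69/8)² = 4761/64)
a(X(0, 22))/550021 = (4761/64)/550021 = (4761/64)*(1/550021) = 4761/35201344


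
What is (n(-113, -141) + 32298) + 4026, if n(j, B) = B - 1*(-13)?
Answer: 36196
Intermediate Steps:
n(j, B) = 13 + B (n(j, B) = B + 13 = 13 + B)
(n(-113, -141) + 32298) + 4026 = ((13 - 141) + 32298) + 4026 = (-128 + 32298) + 4026 = 32170 + 4026 = 36196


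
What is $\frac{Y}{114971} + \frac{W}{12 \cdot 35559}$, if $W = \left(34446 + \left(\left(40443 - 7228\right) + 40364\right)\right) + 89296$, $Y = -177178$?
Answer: $- \frac{52917077333}{49059045468} \approx -1.0786$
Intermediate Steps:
$W = 197321$ ($W = \left(34446 + \left(33215 + 40364\right)\right) + 89296 = \left(34446 + 73579\right) + 89296 = 108025 + 89296 = 197321$)
$\frac{Y}{114971} + \frac{W}{12 \cdot 35559} = - \frac{177178}{114971} + \frac{197321}{12 \cdot 35559} = \left(-177178\right) \frac{1}{114971} + \frac{197321}{426708} = - \frac{177178}{114971} + 197321 \cdot \frac{1}{426708} = - \frac{177178}{114971} + \frac{197321}{426708} = - \frac{52917077333}{49059045468}$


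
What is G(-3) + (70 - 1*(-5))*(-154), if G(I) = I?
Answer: -11553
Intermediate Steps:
G(-3) + (70 - 1*(-5))*(-154) = -3 + (70 - 1*(-5))*(-154) = -3 + (70 + 5)*(-154) = -3 + 75*(-154) = -3 - 11550 = -11553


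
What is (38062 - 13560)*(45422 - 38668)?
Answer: 165486508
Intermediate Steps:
(38062 - 13560)*(45422 - 38668) = 24502*6754 = 165486508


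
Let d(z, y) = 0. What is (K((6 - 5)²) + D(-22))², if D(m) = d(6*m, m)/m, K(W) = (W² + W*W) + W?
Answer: 9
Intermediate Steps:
K(W) = W + 2*W² (K(W) = (W² + W²) + W = 2*W² + W = W + 2*W²)
D(m) = 0 (D(m) = 0/m = 0)
(K((6 - 5)²) + D(-22))² = ((6 - 5)²*(1 + 2*(6 - 5)²) + 0)² = (1²*(1 + 2*1²) + 0)² = (1*(1 + 2*1) + 0)² = (1*(1 + 2) + 0)² = (1*3 + 0)² = (3 + 0)² = 3² = 9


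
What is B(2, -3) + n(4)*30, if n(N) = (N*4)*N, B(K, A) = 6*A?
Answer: 1902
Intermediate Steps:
n(N) = 4*N² (n(N) = (4*N)*N = 4*N²)
B(2, -3) + n(4)*30 = 6*(-3) + (4*4²)*30 = -18 + (4*16)*30 = -18 + 64*30 = -18 + 1920 = 1902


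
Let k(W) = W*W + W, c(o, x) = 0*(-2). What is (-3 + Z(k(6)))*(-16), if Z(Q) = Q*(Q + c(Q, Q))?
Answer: -28176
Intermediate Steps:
c(o, x) = 0
k(W) = W + W**2 (k(W) = W**2 + W = W + W**2)
Z(Q) = Q**2 (Z(Q) = Q*(Q + 0) = Q*Q = Q**2)
(-3 + Z(k(6)))*(-16) = (-3 + (6*(1 + 6))**2)*(-16) = (-3 + (6*7)**2)*(-16) = (-3 + 42**2)*(-16) = (-3 + 1764)*(-16) = 1761*(-16) = -28176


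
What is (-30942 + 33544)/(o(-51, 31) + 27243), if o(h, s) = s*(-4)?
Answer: 2602/27119 ≈ 0.095948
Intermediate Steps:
o(h, s) = -4*s
(-30942 + 33544)/(o(-51, 31) + 27243) = (-30942 + 33544)/(-4*31 + 27243) = 2602/(-124 + 27243) = 2602/27119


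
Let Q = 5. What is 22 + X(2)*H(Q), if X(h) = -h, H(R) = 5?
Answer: 12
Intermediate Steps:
22 + X(2)*H(Q) = 22 - 1*2*5 = 22 - 2*5 = 22 - 10 = 12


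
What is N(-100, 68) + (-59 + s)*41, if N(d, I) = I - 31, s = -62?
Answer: -4924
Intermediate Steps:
N(d, I) = -31 + I
N(-100, 68) + (-59 + s)*41 = (-31 + 68) + (-59 - 62)*41 = 37 - 121*41 = 37 - 4961 = -4924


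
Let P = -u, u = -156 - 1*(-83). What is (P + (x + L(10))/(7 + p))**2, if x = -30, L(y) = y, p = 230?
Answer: 298632961/56169 ≈ 5316.7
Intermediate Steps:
u = -73 (u = -156 + 83 = -73)
P = 73 (P = -1*(-73) = 73)
(P + (x + L(10))/(7 + p))**2 = (73 + (-30 + 10)/(7 + 230))**2 = (73 - 20/237)**2 = (17281/237)**2 = 298632961/56169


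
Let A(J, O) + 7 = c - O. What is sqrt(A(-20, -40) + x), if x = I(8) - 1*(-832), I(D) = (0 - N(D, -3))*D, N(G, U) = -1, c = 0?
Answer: 3*sqrt(97) ≈ 29.547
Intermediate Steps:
A(J, O) = -7 - O (A(J, O) = -7 + (0 - O) = -7 - O)
I(D) = D (I(D) = (0 - 1*(-1))*D = (0 + 1)*D = 1*D = D)
x = 840 (x = 8 - 1*(-832) = 8 + 832 = 840)
sqrt(A(-20, -40) + x) = sqrt((-7 - 1*(-40)) + 840) = sqrt((-7 + 40) + 840) = sqrt(33 + 840) = sqrt(873) = 3*sqrt(97)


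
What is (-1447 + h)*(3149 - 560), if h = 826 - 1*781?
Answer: -3629778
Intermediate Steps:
h = 45 (h = 826 - 781 = 45)
(-1447 + h)*(3149 - 560) = (-1447 + 45)*(3149 - 560) = -1402*2589 = -3629778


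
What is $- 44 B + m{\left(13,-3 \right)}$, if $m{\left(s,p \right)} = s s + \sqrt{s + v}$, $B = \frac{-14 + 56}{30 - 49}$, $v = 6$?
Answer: $\frac{5059}{19} + \sqrt{19} \approx 270.62$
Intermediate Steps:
$B = - \frac{42}{19}$ ($B = \frac{42}{-19} = 42 \left(- \frac{1}{19}\right) = - \frac{42}{19} \approx -2.2105$)
$m{\left(s,p \right)} = s^{2} + \sqrt{6 + s}$ ($m{\left(s,p \right)} = s s + \sqrt{s + 6} = s^{2} + \sqrt{6 + s}$)
$- 44 B + m{\left(13,-3 \right)} = \left(-44\right) \left(- \frac{42}{19}\right) + \left(13^{2} + \sqrt{6 + 13}\right) = \frac{1848}{19} + \left(169 + \sqrt{19}\right) = \frac{5059}{19} + \sqrt{19}$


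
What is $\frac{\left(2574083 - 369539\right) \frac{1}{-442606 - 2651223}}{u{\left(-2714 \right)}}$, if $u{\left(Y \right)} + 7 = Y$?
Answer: $\frac{734848}{2806102903} \approx 0.00026187$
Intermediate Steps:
$u{\left(Y \right)} = -7 + Y$
$\frac{\left(2574083 - 369539\right) \frac{1}{-442606 - 2651223}}{u{\left(-2714 \right)}} = \frac{\left(2574083 - 369539\right) \frac{1}{-442606 - 2651223}}{-7 - 2714} = \frac{\left(2574083 - 369539\right) \frac{1}{-3093829}}{-2721} = \left(2574083 - 369539\right) \left(- \frac{1}{3093829}\right) \left(- \frac{1}{2721}\right) = 2204544 \left(- \frac{1}{3093829}\right) \left(- \frac{1}{2721}\right) = \left(- \frac{2204544}{3093829}\right) \left(- \frac{1}{2721}\right) = \frac{734848}{2806102903}$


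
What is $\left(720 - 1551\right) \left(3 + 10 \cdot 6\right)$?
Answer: $-52353$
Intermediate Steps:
$\left(720 - 1551\right) \left(3 + 10 \cdot 6\right) = - 831 \left(3 + 60\right) = \left(-831\right) 63 = -52353$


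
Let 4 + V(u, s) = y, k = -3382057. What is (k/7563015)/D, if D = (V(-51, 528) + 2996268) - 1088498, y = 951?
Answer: -3382057/14435655301755 ≈ -2.3428e-7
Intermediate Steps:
V(u, s) = 947 (V(u, s) = -4 + 951 = 947)
D = 1908717 (D = (947 + 2996268) - 1088498 = 2997215 - 1088498 = 1908717)
(k/7563015)/D = -3382057/7563015/1908717 = -3382057*1/7563015*(1/1908717) = -3382057/7563015*1/1908717 = -3382057/14435655301755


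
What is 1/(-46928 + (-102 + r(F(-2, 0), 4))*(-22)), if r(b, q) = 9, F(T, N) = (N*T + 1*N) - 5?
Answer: -1/44882 ≈ -2.2281e-5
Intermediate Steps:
F(T, N) = -5 + N + N*T (F(T, N) = (N*T + N) - 5 = (N + N*T) - 5 = -5 + N + N*T)
1/(-46928 + (-102 + r(F(-2, 0), 4))*(-22)) = 1/(-46928 + (-102 + 9)*(-22)) = 1/(-46928 - 93*(-22)) = 1/(-46928 + 2046) = 1/(-44882) = -1/44882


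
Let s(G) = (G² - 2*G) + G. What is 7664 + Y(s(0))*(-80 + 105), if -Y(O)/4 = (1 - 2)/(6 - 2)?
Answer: 7689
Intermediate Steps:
s(G) = G² - G
Y(O) = 1 (Y(O) = -4*(1 - 2)/(6 - 2) = -(-4)/4 = -4*(-¼) = 1)
7664 + Y(s(0))*(-80 + 105) = 7664 + 1*(-80 + 105) = 7664 + 1*25 = 7664 + 25 = 7689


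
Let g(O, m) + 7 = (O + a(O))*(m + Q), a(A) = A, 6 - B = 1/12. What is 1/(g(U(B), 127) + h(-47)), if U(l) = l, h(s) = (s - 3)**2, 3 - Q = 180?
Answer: 3/5704 ≈ 0.00052595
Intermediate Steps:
B = 71/12 (B = 6 - 1/12 = 71/12 ≈ 5.9167)
Q = -177 (Q = 3 - 1*180 = 3 - 180 = -177)
h(s) = (-3 + s)**2
g(O, m) = -7 + 2*O*(-177 + m) (g(O, m) = -7 + (O + O)*(m - 177) = -7 + (2*O)*(-177 + m) = -7 + 2*O*(-177 + m))
1/(g(U(B), 127) + h(-47)) = 1/((-7 - 354*71/12 + 2*(71/12)*127) + (-3 - 47)**2) = 1/((-7 - 4189/2 + 9017/6) + (-50)**2) = 1/(-1796/3 + 2500) = 1/(5704/3) = 3/5704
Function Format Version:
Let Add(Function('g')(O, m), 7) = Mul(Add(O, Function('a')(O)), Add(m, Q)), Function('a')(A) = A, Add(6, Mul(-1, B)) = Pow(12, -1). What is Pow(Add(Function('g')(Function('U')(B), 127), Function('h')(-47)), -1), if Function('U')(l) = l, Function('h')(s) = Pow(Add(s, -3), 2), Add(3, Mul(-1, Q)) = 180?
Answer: Rational(3, 5704) ≈ 0.00052595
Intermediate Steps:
B = Rational(71, 12) (B = Add(6, Mul(-1, Pow(12, -1))) = Add(6, Mul(-1, Rational(1, 12))) = Add(6, Rational(-1, 12)) = Rational(71, 12) ≈ 5.9167)
Q = -177 (Q = Add(3, Mul(-1, 180)) = Add(3, -180) = -177)
Function('h')(s) = Pow(Add(-3, s), 2)
Function('g')(O, m) = Add(-7, Mul(2, O, Add(-177, m))) (Function('g')(O, m) = Add(-7, Mul(Add(O, O), Add(m, -177))) = Add(-7, Mul(Mul(2, O), Add(-177, m))) = Add(-7, Mul(2, O, Add(-177, m))))
Pow(Add(Function('g')(Function('U')(B), 127), Function('h')(-47)), -1) = Pow(Add(Add(-7, Mul(-354, Rational(71, 12)), Mul(2, Rational(71, 12), 127)), Pow(Add(-3, -47), 2)), -1) = Pow(Add(Add(-7, Rational(-4189, 2), Rational(9017, 6)), Pow(-50, 2)), -1) = Pow(Add(Rational(-1796, 3), 2500), -1) = Pow(Rational(5704, 3), -1) = Rational(3, 5704)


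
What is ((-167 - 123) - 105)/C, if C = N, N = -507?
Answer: 395/507 ≈ 0.77909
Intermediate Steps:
C = -507
((-167 - 123) - 105)/C = ((-167 - 123) - 105)/(-507) = (-290 - 105)*(-1/507) = -395*(-1/507) = 395/507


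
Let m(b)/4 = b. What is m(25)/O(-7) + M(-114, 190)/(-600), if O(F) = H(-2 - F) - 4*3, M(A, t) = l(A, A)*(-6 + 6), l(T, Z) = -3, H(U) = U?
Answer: -100/7 ≈ -14.286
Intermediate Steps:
M(A, t) = 0 (M(A, t) = -3*(-6 + 6) = -3*0 = 0)
m(b) = 4*b
O(F) = -14 - F (O(F) = (-2 - F) - 4*3 = (-2 - F) - 12 = -14 - F)
m(25)/O(-7) + M(-114, 190)/(-600) = (4*25)/(-14 - 1*(-7)) + 0/(-600) = 100/(-14 + 7) + 0*(-1/600) = 100/(-7) + 0 = 100*(-⅐) + 0 = -100/7 + 0 = -100/7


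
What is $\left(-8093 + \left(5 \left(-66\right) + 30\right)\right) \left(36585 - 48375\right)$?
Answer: $98953470$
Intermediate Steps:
$\left(-8093 + \left(5 \left(-66\right) + 30\right)\right) \left(36585 - 48375\right) = \left(-8093 + \left(-330 + 30\right)\right) \left(-11790\right) = \left(-8093 - 300\right) \left(-11790\right) = \left(-8393\right) \left(-11790\right) = 98953470$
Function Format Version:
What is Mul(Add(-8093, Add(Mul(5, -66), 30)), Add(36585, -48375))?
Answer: 98953470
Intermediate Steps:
Mul(Add(-8093, Add(Mul(5, -66), 30)), Add(36585, -48375)) = Mul(Add(-8093, Add(-330, 30)), -11790) = Mul(Add(-8093, -300), -11790) = Mul(-8393, -11790) = 98953470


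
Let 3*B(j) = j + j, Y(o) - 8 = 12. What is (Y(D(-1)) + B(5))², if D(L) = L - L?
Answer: 4900/9 ≈ 544.44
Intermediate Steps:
D(L) = 0
Y(o) = 20 (Y(o) = 8 + 12 = 20)
B(j) = 2*j/3 (B(j) = (j + j)/3 = (2*j)/3 = 2*j/3)
(Y(D(-1)) + B(5))² = (20 + (⅔)*5)² = (20 + 10/3)² = (70/3)² = 4900/9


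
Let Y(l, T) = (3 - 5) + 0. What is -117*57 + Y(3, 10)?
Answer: -6671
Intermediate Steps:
Y(l, T) = -2 (Y(l, T) = -2 + 0 = -2)
-117*57 + Y(3, 10) = -117*57 - 2 = -6669 - 2 = -6671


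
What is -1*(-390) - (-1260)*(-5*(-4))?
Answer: 25590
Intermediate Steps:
-1*(-390) - (-1260)*(-5*(-4)) = 390 - (-1260)*20 = 390 - 84*(-300) = 390 + 25200 = 25590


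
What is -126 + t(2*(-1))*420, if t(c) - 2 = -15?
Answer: -5586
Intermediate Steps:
t(c) = -13 (t(c) = 2 - 15 = -13)
-126 + t(2*(-1))*420 = -126 - 13*420 = -126 - 5460 = -5586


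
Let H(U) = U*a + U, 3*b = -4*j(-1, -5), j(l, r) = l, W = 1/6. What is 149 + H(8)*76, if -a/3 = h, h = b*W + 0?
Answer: 1055/3 ≈ 351.67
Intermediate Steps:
W = ⅙ ≈ 0.16667
b = 4/3 (b = (-4*(-1))/3 = (⅓)*4 = 4/3 ≈ 1.3333)
h = 2/9 (h = (4/3)*(⅙) + 0 = 2/9 + 0 = 2/9 ≈ 0.22222)
a = -⅔ (a = -3*2/9 = -⅔ ≈ -0.66667)
H(U) = U/3 (H(U) = U*(-⅔) + U = -2*U/3 + U = U/3)
149 + H(8)*76 = 149 + ((⅓)*8)*76 = 149 + (8/3)*76 = 149 + 608/3 = 1055/3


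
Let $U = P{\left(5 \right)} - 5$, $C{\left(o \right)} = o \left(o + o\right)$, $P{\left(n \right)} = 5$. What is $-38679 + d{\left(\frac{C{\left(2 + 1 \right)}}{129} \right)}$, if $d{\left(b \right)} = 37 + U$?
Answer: $-38642$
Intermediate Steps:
$C{\left(o \right)} = 2 o^{2}$ ($C{\left(o \right)} = o 2 o = 2 o^{2}$)
$U = 0$ ($U = 5 - 5 = 0$)
$d{\left(b \right)} = 37$ ($d{\left(b \right)} = 37 + 0 = 37$)
$-38679 + d{\left(\frac{C{\left(2 + 1 \right)}}{129} \right)} = -38679 + 37 = -38642$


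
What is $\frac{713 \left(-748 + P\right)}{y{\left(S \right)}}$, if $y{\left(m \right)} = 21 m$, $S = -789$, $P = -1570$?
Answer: $\frac{1652734}{16569} \approx 99.749$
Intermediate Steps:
$\frac{713 \left(-748 + P\right)}{y{\left(S \right)}} = \frac{713 \left(-748 - 1570\right)}{21 \left(-789\right)} = \frac{713 \left(-2318\right)}{-16569} = \left(-1652734\right) \left(- \frac{1}{16569}\right) = \frac{1652734}{16569}$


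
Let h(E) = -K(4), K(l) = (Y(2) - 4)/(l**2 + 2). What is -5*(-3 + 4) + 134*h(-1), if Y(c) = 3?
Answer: 22/9 ≈ 2.4444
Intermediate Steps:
K(l) = -1/(2 + l**2) (K(l) = (3 - 4)/(l**2 + 2) = -1/(2 + l**2))
h(E) = 1/18 (h(E) = -(-1)/(2 + 4**2) = -(-1)/(2 + 16) = -(-1)/18 = -1*(-1/18) = 1/18)
-5*(-3 + 4) + 134*h(-1) = -5*(-3 + 4) + 134*(1/18) = -5*1 + 67/9 = -5 + 67/9 = 22/9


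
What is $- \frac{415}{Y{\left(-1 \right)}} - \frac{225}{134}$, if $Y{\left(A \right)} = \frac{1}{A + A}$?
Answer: $\frac{110995}{134} \approx 828.32$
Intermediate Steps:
$Y{\left(A \right)} = \frac{1}{2 A}$
$- \frac{415}{Y{\left(-1 \right)}} - \frac{225}{134} = - \frac{415}{\frac{1}{2} \frac{1}{-1}} - \frac{225}{134} = - \frac{415}{\frac{1}{2} \left(-1\right)} - \frac{225}{134} = - \frac{415}{- \frac{1}{2}} - \frac{225}{134} = \left(-415\right) \left(-2\right) - \frac{225}{134} = 830 - \frac{225}{134} = \frac{110995}{134}$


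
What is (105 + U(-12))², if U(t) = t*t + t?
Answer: 56169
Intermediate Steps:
U(t) = t + t² (U(t) = t² + t = t + t²)
(105 + U(-12))² = (105 - 12*(1 - 12))² = (105 - 12*(-11))² = (105 + 132)² = 237² = 56169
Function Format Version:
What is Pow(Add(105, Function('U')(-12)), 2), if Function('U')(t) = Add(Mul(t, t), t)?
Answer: 56169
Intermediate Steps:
Function('U')(t) = Add(t, Pow(t, 2)) (Function('U')(t) = Add(Pow(t, 2), t) = Add(t, Pow(t, 2)))
Pow(Add(105, Function('U')(-12)), 2) = Pow(Add(105, Mul(-12, Add(1, -12))), 2) = Pow(Add(105, Mul(-12, -11)), 2) = Pow(Add(105, 132), 2) = Pow(237, 2) = 56169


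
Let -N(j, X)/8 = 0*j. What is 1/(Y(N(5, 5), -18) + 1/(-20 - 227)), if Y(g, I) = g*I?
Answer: -247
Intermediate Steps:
N(j, X) = 0 (N(j, X) = -0*j = -8*0 = 0)
Y(g, I) = I*g
1/(Y(N(5, 5), -18) + 1/(-20 - 227)) = 1/(-18*0 + 1/(-20 - 227)) = 1/(0 + 1/(-247)) = 1/(0 - 1/247) = 1/(-1/247) = -247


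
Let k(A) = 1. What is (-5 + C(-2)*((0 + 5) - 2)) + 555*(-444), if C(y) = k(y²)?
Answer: -246422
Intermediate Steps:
C(y) = 1
(-5 + C(-2)*((0 + 5) - 2)) + 555*(-444) = (-5 + 1*((0 + 5) - 2)) + 555*(-444) = (-5 + 1*(5 - 2)) - 246420 = (-5 + 1*3) - 246420 = (-5 + 3) - 246420 = -2 - 246420 = -246422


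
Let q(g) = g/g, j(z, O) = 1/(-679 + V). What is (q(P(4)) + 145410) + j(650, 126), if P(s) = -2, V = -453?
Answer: 164605251/1132 ≈ 1.4541e+5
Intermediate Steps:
j(z, O) = -1/1132 (j(z, O) = 1/(-679 - 453) = 1/(-1132) = -1/1132)
q(g) = 1
(q(P(4)) + 145410) + j(650, 126) = (1 + 145410) - 1/1132 = 145411 - 1/1132 = 164605251/1132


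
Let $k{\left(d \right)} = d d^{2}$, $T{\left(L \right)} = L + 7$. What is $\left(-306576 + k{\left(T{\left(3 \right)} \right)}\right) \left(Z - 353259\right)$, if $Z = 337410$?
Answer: $4843074024$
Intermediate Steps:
$T{\left(L \right)} = 7 + L$
$k{\left(d \right)} = d^{3}$
$\left(-306576 + k{\left(T{\left(3 \right)} \right)}\right) \left(Z - 353259\right) = \left(-306576 + \left(7 + 3\right)^{3}\right) \left(337410 - 353259\right) = \left(-306576 + 10^{3}\right) \left(-15849\right) = \left(-306576 + 1000\right) \left(-15849\right) = \left(-305576\right) \left(-15849\right) = 4843074024$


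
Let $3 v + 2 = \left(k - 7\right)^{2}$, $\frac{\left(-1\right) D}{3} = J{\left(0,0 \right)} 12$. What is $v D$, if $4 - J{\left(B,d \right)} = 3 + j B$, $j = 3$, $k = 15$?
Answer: $-744$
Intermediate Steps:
$J{\left(B,d \right)} = 1 - 3 B$ ($J{\left(B,d \right)} = 4 - \left(3 + 3 B\right) = 1 - 3 B$)
$D = -36$ ($D = - 3 \left(1 - 0\right) 12 = - 3 \left(1 + 0\right) 12 = - 3 \cdot 1 \cdot 12 = \left(-3\right) 12 = -36$)
$v = \frac{62}{3}$ ($v = - \frac{2}{3} + \frac{\left(15 - 7\right)^{2}}{3} = - \frac{2}{3} + \frac{8^{2}}{3} = - \frac{2}{3} + \frac{1}{3} \cdot 64 = - \frac{2}{3} + \frac{64}{3} = \frac{62}{3} \approx 20.667$)
$v D = \frac{62}{3} \left(-36\right) = -744$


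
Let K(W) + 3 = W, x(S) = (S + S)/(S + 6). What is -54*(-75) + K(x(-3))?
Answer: 4045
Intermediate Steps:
x(S) = 2*S/(6 + S) (x(S) = (2*S)/(6 + S) = 2*S/(6 + S))
K(W) = -3 + W
-54*(-75) + K(x(-3)) = -54*(-75) + (-3 + 2*(-3)/(6 - 3)) = 4050 + (-3 + 2*(-3)/3) = 4050 + (-3 + 2*(-3)*(1/3)) = 4050 + (-3 - 2) = 4050 - 5 = 4045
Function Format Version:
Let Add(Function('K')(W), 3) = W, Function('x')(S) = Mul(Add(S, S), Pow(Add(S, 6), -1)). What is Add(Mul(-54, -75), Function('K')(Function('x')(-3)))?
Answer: 4045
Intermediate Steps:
Function('x')(S) = Mul(2, S, Pow(Add(6, S), -1)) (Function('x')(S) = Mul(Mul(2, S), Pow(Add(6, S), -1)) = Mul(2, S, Pow(Add(6, S), -1)))
Function('K')(W) = Add(-3, W)
Add(Mul(-54, -75), Function('K')(Function('x')(-3))) = Add(Mul(-54, -75), Add(-3, Mul(2, -3, Pow(Add(6, -3), -1)))) = Add(4050, Add(-3, Mul(2, -3, Pow(3, -1)))) = Add(4050, Add(-3, Mul(2, -3, Rational(1, 3)))) = Add(4050, Add(-3, -2)) = Add(4050, -5) = 4045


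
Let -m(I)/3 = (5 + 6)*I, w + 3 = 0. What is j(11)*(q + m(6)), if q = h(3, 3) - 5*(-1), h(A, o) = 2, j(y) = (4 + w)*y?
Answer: -2101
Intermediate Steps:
w = -3 (w = -3 + 0 = -3)
m(I) = -33*I (m(I) = -3*(5 + 6)*I = -33*I)
j(y) = y (j(y) = (4 - 3)*y = 1*y = y)
q = 7 (q = 2 - 5*(-1) = 2 + 5 = 7)
j(11)*(q + m(6)) = 11*(7 - 33*6) = 11*(7 - 198) = 11*(-191) = -2101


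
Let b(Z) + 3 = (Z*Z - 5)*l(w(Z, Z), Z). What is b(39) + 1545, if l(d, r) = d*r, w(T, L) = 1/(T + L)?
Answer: 2300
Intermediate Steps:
w(T, L) = 1/(L + T)
b(Z) = -11/2 + Z**2/2 (b(Z) = -3 + (Z*Z - 5)*(Z/(Z + Z)) = -3 + (Z**2 - 5)*(Z/((2*Z))) = -3 + (-5 + Z**2)*((1/(2*Z))*Z) = -3 + (-5 + Z**2)*(1/2) = -3 + (-5/2 + Z**2/2) = -11/2 + Z**2/2)
b(39) + 1545 = (-11/2 + (1/2)*39**2) + 1545 = (-11/2 + (1/2)*1521) + 1545 = (-11/2 + 1521/2) + 1545 = 755 + 1545 = 2300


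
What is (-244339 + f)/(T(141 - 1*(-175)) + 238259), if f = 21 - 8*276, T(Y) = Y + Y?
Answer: -246526/238891 ≈ -1.0320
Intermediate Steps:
T(Y) = 2*Y
f = -2187 (f = 21 - 2208 = -2187)
(-244339 + f)/(T(141 - 1*(-175)) + 238259) = (-244339 - 2187)/(2*(141 - 1*(-175)) + 238259) = -246526/(2*(141 + 175) + 238259) = -246526/(2*316 + 238259) = -246526/(632 + 238259) = -246526/238891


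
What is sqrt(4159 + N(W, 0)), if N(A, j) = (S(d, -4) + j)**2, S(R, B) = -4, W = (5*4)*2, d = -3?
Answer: 5*sqrt(167) ≈ 64.614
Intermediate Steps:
W = 40 (W = 20*2 = 40)
N(A, j) = (-4 + j)**2
sqrt(4159 + N(W, 0)) = sqrt(4159 + (-4 + 0)**2) = sqrt(4159 + (-4)**2) = sqrt(4159 + 16) = sqrt(4175) = 5*sqrt(167)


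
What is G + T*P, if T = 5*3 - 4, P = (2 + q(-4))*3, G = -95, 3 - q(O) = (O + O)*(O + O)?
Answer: -2042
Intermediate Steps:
q(O) = 3 - 4*O**2 (q(O) = 3 - (O + O)*(O + O) = 3 - 2*O*2*O = 3 - 4*O**2)
P = -177 (P = (2 + (3 - 4*(-4)**2))*3 = (2 + (3 - 4*16))*3 = (2 + (3 - 64))*3 = (2 - 61)*3 = -59*3 = -177)
T = 11 (T = 15 - 4 = 11)
G + T*P = -95 + 11*(-177) = -95 - 1947 = -2042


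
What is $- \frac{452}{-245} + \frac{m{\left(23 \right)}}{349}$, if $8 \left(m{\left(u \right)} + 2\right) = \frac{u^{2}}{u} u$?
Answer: $\frac{1387669}{684040} \approx 2.0286$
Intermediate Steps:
$m{\left(u \right)} = -2 + \frac{u^{2}}{8}$ ($m{\left(u \right)} = -2 + \frac{\frac{u^{2}}{u} u}{8} = -2 + \frac{u u}{8} = -2 + \frac{u^{2}}{8}$)
$- \frac{452}{-245} + \frac{m{\left(23 \right)}}{349} = - \frac{452}{-245} + \frac{-2 + \frac{23^{2}}{8}}{349} = \left(-452\right) \left(- \frac{1}{245}\right) + \left(-2 + \frac{1}{8} \cdot 529\right) \frac{1}{349} = \frac{452}{245} + \left(-2 + \frac{529}{8}\right) \frac{1}{349} = \frac{452}{245} + \frac{513}{8} \cdot \frac{1}{349} = \frac{452}{245} + \frac{513}{2792} = \frac{1387669}{684040}$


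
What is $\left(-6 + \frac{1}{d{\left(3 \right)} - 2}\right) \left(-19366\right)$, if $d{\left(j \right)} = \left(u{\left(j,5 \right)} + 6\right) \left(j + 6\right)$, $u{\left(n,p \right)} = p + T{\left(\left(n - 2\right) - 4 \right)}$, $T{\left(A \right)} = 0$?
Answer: $\frac{11251646}{97} \approx 1.16 \cdot 10^{5}$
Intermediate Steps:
$u{\left(n,p \right)} = p$ ($u{\left(n,p \right)} = p + 0 = p$)
$d{\left(j \right)} = 66 + 11 j$ ($d{\left(j \right)} = \left(5 + 6\right) \left(j + 6\right) = 11 \left(6 + j\right) = 66 + 11 j$)
$\left(-6 + \frac{1}{d{\left(3 \right)} - 2}\right) \left(-19366\right) = \left(-6 + \frac{1}{\left(66 + 11 \cdot 3\right) - 2}\right) \left(-19366\right) = \left(-6 + \frac{1}{\left(66 + 33\right) - 2}\right) \left(-19366\right) = \left(-6 + \frac{1}{99 - 2}\right) \left(-19366\right) = \left(-6 + \frac{1}{97}\right) \left(-19366\right) = \left(- \frac{581}{97}\right) \left(-19366\right) = \frac{11251646}{97}$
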